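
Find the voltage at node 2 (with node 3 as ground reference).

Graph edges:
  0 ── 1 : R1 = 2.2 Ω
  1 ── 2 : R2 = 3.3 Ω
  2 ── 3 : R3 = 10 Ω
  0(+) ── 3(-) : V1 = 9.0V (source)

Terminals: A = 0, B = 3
Nodal analysis, taking node 3 as the 0 V reference.
Source V1 fixes V_0 = 9 V.
KCL at each unknown node (sum of currents leaving = 0; resistances in Ω):
  Node 1: (V_1 - 9)/2.2 + (V_1 - V_2)/3.3 = 0
  Node 2: (V_2 - V_1)/3.3 + (V_2 - 0)/10 = 0
Collecting terms (coefficients in siemens):
  0.7576·V_1 - 0.303·V_2 = 4.091
  0.403·V_2 - 0.303·V_1 = 0
Determinant D = (0.7576)(0.403) - (-0.303)(-0.303) = 0.2135
V_1 = [(4.091)(0.403) - (-0.303)(0)]/D = 7.723 V
V_2 = [(0.7576)(0) - (4.091)(-0.303)]/D = 5.806 V
The requested potential is V_2 = 5.806 V.

Final answer: V_2 = 5.806 V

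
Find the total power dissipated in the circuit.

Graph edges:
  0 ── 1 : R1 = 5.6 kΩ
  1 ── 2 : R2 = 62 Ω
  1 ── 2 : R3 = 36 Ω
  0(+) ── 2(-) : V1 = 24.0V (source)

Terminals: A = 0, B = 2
Nodal analysis, taking node 2 as the 0 V reference.
Source V1 fixes V_0 = 24 V.
KCL at each unknown node (sum of currents leaving = 0; resistances in Ω):
  Node 1: (V_1 - 24)/5600 + (V_1 - 0)/62 + (V_1 - 0)/36 = 0
Collecting terms: 0.04409 × V_1 = 0.004286  =>  V_1 = 0.09721 V
Power in each resistor, P = (ΔV)²/R:
  P_R1 = (24 - 0.09721)²/5600 = 0.102 W
  P_R2 = (0.09721 - 0)²/62 = 0.0001524 W
  P_R3 = (0.09721 - 0)²/36 = 0.0002625 W
P_total = P_R1 + P_R2 + P_R3 = 0.1024 W

Final answer: 0.1024 W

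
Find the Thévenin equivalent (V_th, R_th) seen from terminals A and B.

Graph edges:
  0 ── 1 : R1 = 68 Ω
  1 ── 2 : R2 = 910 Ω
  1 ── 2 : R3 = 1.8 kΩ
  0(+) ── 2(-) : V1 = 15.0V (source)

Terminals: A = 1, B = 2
Step 1 — V_th is the open-circuit voltage V_A - V_B (nothing connected across the terminals).
Nodal analysis, taking node 2 as the 0 V reference.
Source V1 fixes V_0 = 15 V.
KCL at each unknown node (sum of currents leaving = 0; resistances in Ω):
  Node 1: (V_1 - 15)/68 + (V_1 - 0)/910 + (V_1 - 0)/1800 = 0
Collecting terms: 0.01636 × V_1 = 0.2206  =>  V_1 = 13.48 V
V_th = V_1 - V_2 = 13.48 - 0 = 13.48 V
Step 2 — R_th: zero the source — replace V1 by a short circuit (node 2 merges into node 0) — and find the resistance seen between A (node 1) and B (node 0).
Reduce the network between node 1 (A) and node 0 (B) by series/parallel combination:
  Rp1 = R1 ‖ R2 ‖ R3 (parallel, all between nodes 0 and 1) = 1/(1/68 + 1/910 + 1/1800) = 61.12 Ω
R_th = 61.12 Ω

Final answer: V_th = 13.48 V, R_th = 61.12 Ω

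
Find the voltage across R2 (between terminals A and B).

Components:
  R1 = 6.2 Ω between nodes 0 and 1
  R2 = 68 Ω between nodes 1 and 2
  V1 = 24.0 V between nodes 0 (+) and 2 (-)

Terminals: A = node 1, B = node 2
R1 and R2 are in series across V1 (node 0 → node 1 → node 2), and the output A–B is taken across R2, so this is a voltage divider.
Series current: I = V1/(R1 + R2) = 24/(6.2 + 68) = 24/74.2 = 0.3235 A
V_R2 = I × R2 = V1 × R2/(R1 + R2) = 24 × 68/74.2 = 21.99 V

Final answer: 21.99 V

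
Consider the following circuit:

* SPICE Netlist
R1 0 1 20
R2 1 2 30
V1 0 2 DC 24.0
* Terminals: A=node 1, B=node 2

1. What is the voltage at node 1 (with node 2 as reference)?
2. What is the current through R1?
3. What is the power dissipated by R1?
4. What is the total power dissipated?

Nodal analysis, taking node 2 as the 0 V reference.
Source V1 fixes V_0 = 24 V.
KCL at each unknown node (sum of currents leaving = 0; resistances in Ω):
  Node 1: (V_1 - 24)/20 + (V_1 - 0)/30 = 0
Collecting terms: 0.08333 × V_1 = 1.2  =>  V_1 = 14.4 V
Part 1:
  Read off the nodal solution: V_1 = 14.4 V
Part 2:
  I_R1 = (V_0 - V_1)/R1 = (24 - 14.4)/20 = 0.48 A
  Magnitude: I_R1 = 0.48 A
Part 3:
  I_R1 = (V_0 - V_1)/R1 = (24 - 14.4)/20 = 0.48 A
  P_R1 = I_R1² × R1 = (0.48)² × 20 = 4.608 W
Part 4:
  Power in each resistor, P = (ΔV)²/R:
    P_R1 = (24 - 14.4)²/20 = 4.608 W
    P_R2 = (14.4 - 0)²/30 = 6.912 W
  P_total = P_R1 + P_R2 = 11.52 W

Final answers:
1. V_1 = 14.4 V
2. I_R1 = 0.48 A
3. P_R1 = 4.608 W
4. P_total = 11.52 W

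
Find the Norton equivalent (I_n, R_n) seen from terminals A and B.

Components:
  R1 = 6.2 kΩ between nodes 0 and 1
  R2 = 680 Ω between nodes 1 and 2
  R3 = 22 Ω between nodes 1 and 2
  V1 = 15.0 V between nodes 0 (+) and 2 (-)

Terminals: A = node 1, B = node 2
Find the Thévenin equivalent first; then I_n = V_th/R_th and R_n = R_th.
Step 1 — V_th is the open-circuit voltage V_A - V_B (nothing connected across the terminals).
Nodal analysis, taking node 2 as the 0 V reference.
Source V1 fixes V_0 = 15 V.
KCL at each unknown node (sum of currents leaving = 0; resistances in Ω):
  Node 1: (V_1 - 15)/6200 + (V_1 - 0)/680 + (V_1 - 0)/22 = 0
Collecting terms: 0.04709 × V_1 = 0.002419  =>  V_1 = 0.05138 V
V_th = V_1 - V_2 = 0.05138 - 0 = 0.05138 V
Step 2 — R_th: zero the source — replace V1 by a short circuit (node 2 merges into node 0) — and find the resistance seen between A (node 1) and B (node 0).
Reduce the network between node 1 (A) and node 0 (B) by series/parallel combination:
  Rp1 = R1 ‖ R2 ‖ R3 (parallel, all between nodes 0 and 1) = 1/(1/6200 + 1/680 + 1/22) = 21.24 Ω
R_th = 21.24 Ω
I_n = V_th/R_th = 0.05138/21.24 = 0.002419 A, and R_n = R_th = 21.24 Ω

Final answer: I_n = 0.002419 A, R_n = 21.24 Ω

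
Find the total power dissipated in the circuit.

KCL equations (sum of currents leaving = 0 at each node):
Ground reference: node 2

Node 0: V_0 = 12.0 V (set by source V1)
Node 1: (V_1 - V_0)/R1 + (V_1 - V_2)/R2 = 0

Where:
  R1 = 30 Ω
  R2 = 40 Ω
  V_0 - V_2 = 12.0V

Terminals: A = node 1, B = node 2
Nodal analysis, taking node 2 as the 0 V reference.
Source V1 fixes V_0 = 12 V.
KCL at each unknown node (sum of currents leaving = 0; resistances in Ω):
  Node 1: (V_1 - 12)/30 + (V_1 - 0)/40 = 0
Collecting terms: 0.05833 × V_1 = 0.4  =>  V_1 = 6.857 V
Power in each resistor, P = (ΔV)²/R:
  P_R1 = (12 - 6.857)²/30 = 0.8816 W
  P_R2 = (6.857 - 0)²/40 = 1.176 W
P_total = P_R1 + P_R2 = 2.057 W

Final answer: 2.057 W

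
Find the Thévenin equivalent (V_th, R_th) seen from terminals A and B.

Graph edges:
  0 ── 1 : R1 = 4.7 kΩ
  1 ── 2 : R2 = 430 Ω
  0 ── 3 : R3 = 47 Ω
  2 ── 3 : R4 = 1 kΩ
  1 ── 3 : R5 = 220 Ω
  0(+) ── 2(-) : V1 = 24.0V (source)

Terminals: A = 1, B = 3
Step 1 — V_th is the open-circuit voltage V_A - V_B (nothing connected across the terminals).
Nodal analysis, taking node 2 as the 0 V reference.
Source V1 fixes V_0 = 24 V.
KCL at each unknown node (sum of currents leaving = 0; resistances in Ω):
  Node 1: (V_1 - 24)/4700 + (V_1 - 0)/430 + (V_1 - V_3)/220 = 0
  Node 3: (V_3 - 24)/47 + (V_3 - 0)/1000 + (V_3 - V_1)/220 = 0
Collecting terms (coefficients in siemens):
  0.007084·V_1 - 0.004545·V_3 = 0.005106
  0.02682·V_3 - 0.004545·V_1 = 0.5106
Determinant D = (0.007084)(0.02682) - (-0.004545)(-0.004545) = 0.0001693
V_1 = [(0.005106)(0.02682) - (-0.004545)(0.5106)]/D = 14.52 V
V_3 = [(0.007084)(0.5106) - (0.005106)(-0.004545)]/D = 21.5 V
V_th = V_1 - V_3 = 14.52 - 21.5 = -6.983 V
Step 2 — R_th: zero the source — replace V1 by a short circuit (node 2 merges into node 0) — and find the resistance seen between A (node 1) and B (node 3).
Reduce the network between node 1 (A) and node 3 (B) by series/parallel combination:
  Rp1 = R1 ‖ R2 (parallel, both between nodes 0 and 1) = 1/(1/4700 + 1/430) = 394 Ω
  Rp2 = R3 ‖ R4 (parallel, both between nodes 0 and 3) = 1/(1/47 + 1/1000) = 44.89 Ω
  Rs1 = Rp1 + Rp2 (series, joined only at node 0) = 394 + 44.89 = 438.8 Ω
  Rp3 = R5 ‖ Rs1 (parallel, both between nodes 1 and 3) = 1/(1/220 + 1/438.8) = 146.5 Ω
R_th = 146.5 Ω

Final answer: V_th = -6.983 V, R_th = 146.5 Ω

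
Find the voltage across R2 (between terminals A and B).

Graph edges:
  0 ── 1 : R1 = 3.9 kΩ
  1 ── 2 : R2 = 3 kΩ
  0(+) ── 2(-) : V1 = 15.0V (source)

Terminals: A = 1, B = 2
R1 and R2 are in series across V1 (node 0 → node 1 → node 2), and the output A–B is taken across R2, so this is a voltage divider.
Series current: I = V1/(R1 + R2) = 15/(3900 + 3000) = 15/6900 = 0.002174 A
V_R2 = I × R2 = V1 × R2/(R1 + R2) = 15 × 3000/6900 = 6.522 V

Final answer: 6.522 V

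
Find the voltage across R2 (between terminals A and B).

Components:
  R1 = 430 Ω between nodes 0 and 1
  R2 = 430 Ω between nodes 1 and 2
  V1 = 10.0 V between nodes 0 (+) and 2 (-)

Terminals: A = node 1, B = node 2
R1 and R2 are in series across V1 (node 0 → node 1 → node 2), and the output A–B is taken across R2, so this is a voltage divider.
Series current: I = V1/(R1 + R2) = 10/(430 + 430) = 10/860 = 0.01163 A
V_R2 = I × R2 = V1 × R2/(R1 + R2) = 10 × 430/860 = 5 V

Final answer: 5 V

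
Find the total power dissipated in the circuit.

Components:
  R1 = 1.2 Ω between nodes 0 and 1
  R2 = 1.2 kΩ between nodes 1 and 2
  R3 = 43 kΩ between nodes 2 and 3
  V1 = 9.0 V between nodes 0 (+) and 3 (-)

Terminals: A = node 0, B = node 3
Nodal analysis, taking node 3 as the 0 V reference.
Source V1 fixes V_0 = 9 V.
KCL at each unknown node (sum of currents leaving = 0; resistances in Ω):
  Node 1: (V_1 - 9)/1.2 + (V_1 - V_2)/1200 = 0
  Node 2: (V_2 - V_1)/1200 + (V_2 - 0)/43000 = 0
Collecting terms (coefficients in siemens):
  0.8342·V_1 - 0.0008333·V_2 = 7.5
  0.0008566·V_2 - 0.0008333·V_1 = 0
Determinant D = (0.8342)(0.0008566) - (-0.0008333)(-0.0008333) = 0.0007138
V_1 = [(7.5)(0.0008566) - (-0.0008333)(0)]/D = 9 V
V_2 = [(0.8342)(0) - (7.5)(-0.0008333)]/D = 8.755 V
Power in each resistor, P = (ΔV)²/R:
  P_R1 = (9 - 9)²/1.2 = 0.00000004975 W
  P_R2 = (9 - 8.755)²/1200 = 0.00004975 W
  P_R3 = (8.755 - 0)²/43000 = 0.001783 W
P_total = P_R1 + P_R2 + P_R3 = 0.001833 W

Final answer: 0.001833 W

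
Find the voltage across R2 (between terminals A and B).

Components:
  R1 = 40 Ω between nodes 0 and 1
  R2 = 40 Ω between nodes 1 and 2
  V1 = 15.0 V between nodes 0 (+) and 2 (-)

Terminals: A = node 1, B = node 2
R1 and R2 are in series across V1 (node 0 → node 1 → node 2), and the output A–B is taken across R2, so this is a voltage divider.
Series current: I = V1/(R1 + R2) = 15/(40 + 40) = 15/80 = 0.1875 A
V_R2 = I × R2 = V1 × R2/(R1 + R2) = 15 × 40/80 = 7.5 V

Final answer: 7.5 V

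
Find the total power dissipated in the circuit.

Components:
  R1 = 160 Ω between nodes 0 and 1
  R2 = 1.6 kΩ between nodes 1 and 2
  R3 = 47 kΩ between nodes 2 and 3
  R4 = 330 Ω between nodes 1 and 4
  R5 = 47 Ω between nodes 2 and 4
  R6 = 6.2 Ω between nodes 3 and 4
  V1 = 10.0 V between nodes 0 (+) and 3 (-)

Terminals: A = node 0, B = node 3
Nodal analysis, taking node 3 as the 0 V reference.
Source V1 fixes V_0 = 10 V.
KCL at each unknown node (sum of currents leaving = 0; resistances in Ω):
  Node 1: (V_1 - 10)/160 + (V_1 - V_2)/1600 + (V_1 - V_4)/330 = 0
  Node 2: (V_2 - V_1)/1600 + (V_2 - 0)/47000 + (V_2 - V_4)/47 = 0
  Node 4: (V_4 - V_1)/330 + (V_4 - V_2)/47 + (V_4 - 0)/6.2 = 0
Collecting terms (coefficients in siemens):
  0.009905·V_1 - 0.000625·V_2 - 0.00303·V_4 = 0.0625
  0.02192·V_2 - 0.000625·V_1 - 0.02128·V_4 = 0
  0.1856·V_4 - 0.00303·V_1 - 0.02128·V_2 = 0
Solving these 3 simultaneous equations (Gaussian elimination) gives:
  V_1 = 6.373 V, V_2 = 0.3181 V, V_4 = 0.1405 V
Power in each resistor, P = (ΔV)²/R:
  P_R1 = (10 - 6.373)²/160 = 0.08223 W
  P_R2 = (6.373 - 0.3181)²/1600 = 0.02291 W
  P_R3 = (0.3181 - 0)²/47000 = 0.000002152 W
  P_R4 = (6.373 - 0.1405)²/330 = 0.1177 W
  P_R5 = (0.3181 - 0.1405)²/47 = 0.0006707 W
  P_R6 = (0 - 0.1405)²/6.2 = 0.003184 W
P_total = P_R1 + P_R2 + P_R3 + P_R4 + P_R5 + P_R6 = 0.2267 W

Final answer: 0.2267 W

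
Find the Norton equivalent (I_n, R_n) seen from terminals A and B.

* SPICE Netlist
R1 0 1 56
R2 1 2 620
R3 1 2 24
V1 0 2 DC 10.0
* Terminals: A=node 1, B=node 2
Find the Thévenin equivalent first; then I_n = V_th/R_th and R_n = R_th.
Step 1 — V_th is the open-circuit voltage V_A - V_B (nothing connected across the terminals).
Nodal analysis, taking node 2 as the 0 V reference.
Source V1 fixes V_0 = 10 V.
KCL at each unknown node (sum of currents leaving = 0; resistances in Ω):
  Node 1: (V_1 - 10)/56 + (V_1 - 0)/620 + (V_1 - 0)/24 = 0
Collecting terms: 0.06114 × V_1 = 0.1786  =>  V_1 = 2.921 V
V_th = V_1 - V_2 = 2.921 - 0 = 2.921 V
Step 2 — R_th: zero the source — replace V1 by a short circuit (node 2 merges into node 0) — and find the resistance seen between A (node 1) and B (node 0).
Reduce the network between node 1 (A) and node 0 (B) by series/parallel combination:
  Rp1 = R1 ‖ R2 ‖ R3 (parallel, all between nodes 0 and 1) = 1/(1/56 + 1/620 + 1/24) = 16.36 Ω
R_th = 16.36 Ω
I_n = V_th/R_th = 2.921/16.36 = 0.1786 A, and R_n = R_th = 16.36 Ω

Final answer: I_n = 0.1786 A, R_n = 16.36 Ω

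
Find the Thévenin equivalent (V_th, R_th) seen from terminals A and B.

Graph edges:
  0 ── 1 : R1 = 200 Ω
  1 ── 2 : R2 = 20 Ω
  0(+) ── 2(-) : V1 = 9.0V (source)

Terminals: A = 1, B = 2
Step 1 — V_th is the open-circuit voltage V_A - V_B (nothing connected across the terminals).
Nodal analysis, taking node 2 as the 0 V reference.
Source V1 fixes V_0 = 9 V.
KCL at each unknown node (sum of currents leaving = 0; resistances in Ω):
  Node 1: (V_1 - 9)/200 + (V_1 - 0)/20 = 0
Collecting terms: 0.055 × V_1 = 0.045  =>  V_1 = 0.8182 V
V_th = V_1 - V_2 = 0.8182 - 0 = 0.8182 V
Step 2 — R_th: zero the source — replace V1 by a short circuit (node 2 merges into node 0) — and find the resistance seen between A (node 1) and B (node 0).
Reduce the network between node 1 (A) and node 0 (B) by series/parallel combination:
  Rp1 = R1 ‖ R2 (parallel, both between nodes 0 and 1) = 1/(1/200 + 1/20) = 18.18 Ω
R_th = 18.18 Ω

Final answer: V_th = 0.8182 V, R_th = 18.18 Ω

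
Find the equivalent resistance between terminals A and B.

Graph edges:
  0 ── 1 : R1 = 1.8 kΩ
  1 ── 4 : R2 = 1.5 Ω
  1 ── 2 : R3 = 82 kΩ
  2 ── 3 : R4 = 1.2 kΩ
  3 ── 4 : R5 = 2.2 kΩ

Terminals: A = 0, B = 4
Reduce the network between node 0 (A) and node 4 (B) by series/parallel combination:
  Rs1 = R3 + R4 (series, joined only at node 2) = 82000 + 1200 = 83200 Ω
  Rs2 = R5 + Rs1 (series, joined only at node 3) = 2200 + 83200 = 85400 Ω
  Rp1 = R2 ‖ Rs2 (parallel, both between nodes 1 and 4) = 1/(1/1.5 + 1/85400) = 1.5 Ω
  Rs3 = R1 + Rp1 (series, joined only at node 1) = 1800 + 1.5 = 1801 Ω
R_eq = 1.801 kΩ

Final answer: 1.801 kΩ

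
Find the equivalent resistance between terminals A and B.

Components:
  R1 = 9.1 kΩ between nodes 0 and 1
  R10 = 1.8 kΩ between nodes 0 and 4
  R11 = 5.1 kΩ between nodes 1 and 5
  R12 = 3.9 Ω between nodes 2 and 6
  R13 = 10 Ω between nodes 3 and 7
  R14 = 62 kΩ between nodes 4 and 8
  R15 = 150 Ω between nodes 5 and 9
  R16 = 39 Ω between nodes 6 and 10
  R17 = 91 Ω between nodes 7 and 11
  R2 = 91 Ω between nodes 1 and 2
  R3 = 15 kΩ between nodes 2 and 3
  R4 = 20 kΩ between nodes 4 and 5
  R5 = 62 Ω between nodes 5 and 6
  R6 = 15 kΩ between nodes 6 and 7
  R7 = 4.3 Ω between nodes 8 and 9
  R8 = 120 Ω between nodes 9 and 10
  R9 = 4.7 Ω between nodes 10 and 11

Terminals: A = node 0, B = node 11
The network is not a plain series/parallel combination. Inject a 1 A test current into terminal A (node 0) and return it from terminal B (node 11); then R_eq = V_A / (1 A).
Nodal analysis, taking node 11 as the 0 V reference.
Current source I_test pushes 1 A into node 0 and draws it out of node 11.
KCL at each unknown node (sum of currents leaving = 0; resistances in Ω):
  Node 0: (V_0 - V_1)/9100 + (V_0 - V_4)/1800 - 1 = 0
  Node 1: (V_1 - V_0)/9100 + (V_1 - V_2)/91 + (V_1 - V_5)/5100 = 0
  Node 2: (V_2 - V_1)/91 + (V_2 - V_3)/15000 + (V_2 - V_6)/3.9 = 0
  Node 3: (V_3 - V_2)/15000 + (V_3 - V_7)/10 = 0
  Node 4: (V_4 - V_0)/1800 + (V_4 - V_5)/20000 + (V_4 - V_8)/62000 = 0
  Node 5: (V_5 - V_1)/5100 + (V_5 - V_4)/20000 + (V_5 - V_6)/62 + (V_5 - V_9)/150 = 0
  Node 6: (V_6 - V_2)/3.9 + (V_6 - V_5)/62 + (V_6 - V_7)/15000 + (V_6 - V_10)/39 = 0
  Node 7: (V_7 - V_3)/10 + (V_7 - V_6)/15000 + (V_7 - 0)/91 = 0
  Node 8: (V_8 - V_4)/62000 + (V_8 - V_9)/4.3 = 0
  Node 9: (V_9 - V_5)/150 + (V_9 - V_8)/4.3 + (V_9 - V_10)/120 = 0
  Node 10: (V_10 - V_6)/39 + (V_10 - V_9)/120 + (V_10 - 0)/4.7 = 0
Collecting terms (coefficients in siemens):
  0.0006654·V_0 - 0.0001099·V_1 - 0.0005556·V_4 = 1
  0.01129·V_1 - 0.0001099·V_0 - 0.01099·V_2 - 0.0001961·V_5 = 0
  0.2675·V_2 - 0.01099·V_1 - 0.00006667·V_3 - 0.2564·V_6 = 0
  0.1001·V_3 - 0.00006667·V_2 - 0.1·V_7 = 0
  0.0006217·V_4 - 0.0005556·V_0 - 0.00005·V_5 - 0.00001613·V_8 = 0
  0.02304·V_5 - 0.0001961·V_1 - 0.00005·V_4 - 0.01613·V_6 - 0.006667·V_9 = 0
  0.2982·V_6 - 0.2564·V_2 - 0.01613·V_5 - 0.00006667·V_7 - 0.02564·V_10 = 0
  0.1111·V_7 - 0.1·V_3 - 0.00006667·V_6 = 0
  0.2326·V_8 - 0.00001613·V_4 - 0.2326·V_9 = 0
  0.2476·V_9 - 0.006667·V_5 - 0.2326·V_8 - 0.008333·V_10 = 0
  0.2467·V_10 - 0.02564·V_6 - 0.008333·V_9 = 0
Solving these 11 simultaneous equations (Gaussian elimination) gives:
  V_0 = 5995 V, V_1 = 96.26 V, V_2 = 38.17 V, V_3 = 0.4677 V
  V_4 = 5362 V, V_5 = 45.73 V, V_6 = 35.69 V, V_7 = 0.4426 V
  V_8 = 29.03 V, V_9 = 28.66 V, V_10 = 4.677 V
R_eq = V_0 / 1 A = 5995 Ω = 5.995 kΩ

Final answer: 5.995 kΩ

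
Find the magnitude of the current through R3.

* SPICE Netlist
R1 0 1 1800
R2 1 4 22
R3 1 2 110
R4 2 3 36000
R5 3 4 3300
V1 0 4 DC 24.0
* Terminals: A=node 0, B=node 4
Nodal analysis, taking node 4 as the 0 V reference.
Source V1 fixes V_0 = 24 V.
KCL at each unknown node (sum of currents leaving = 0; resistances in Ω):
  Node 1: (V_1 - 24)/1800 + (V_1 - 0)/22 + (V_1 - V_2)/110 = 0
  Node 2: (V_2 - V_1)/110 + (V_2 - V_3)/36000 = 0
  Node 3: (V_3 - V_2)/36000 + (V_3 - 0)/3300 = 0
Collecting terms (coefficients in siemens):
  0.0551·V_1 - 0.009091·V_2 = 0.01333
  0.009119·V_2 - 0.009091·V_1 - 0.00002778·V_3 = 0
  0.0003308·V_3 - 0.00002778·V_2 = 0
Solving these 3 simultaneous equations (Gaussian elimination) gives:
  V_1 = 0.2896 V, V_2 = 0.2888 V, V_3 = 0.02425 V
I_R3 = (V_1 - V_2)/R3 = (0.2896 - 0.2888)/110 = 0.000007349 A
|I_R3| = 0.000007349 A

Final answer: |I_R3| = 7.349e-06 A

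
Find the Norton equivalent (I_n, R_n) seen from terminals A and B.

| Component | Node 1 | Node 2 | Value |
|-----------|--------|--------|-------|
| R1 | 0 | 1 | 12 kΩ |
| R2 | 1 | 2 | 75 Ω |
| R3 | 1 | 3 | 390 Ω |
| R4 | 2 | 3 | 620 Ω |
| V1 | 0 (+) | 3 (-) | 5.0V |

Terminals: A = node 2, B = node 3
Find the Thévenin equivalent first; then I_n = V_th/R_th and R_n = R_th.
Step 1 — V_th is the open-circuit voltage V_A - V_B (nothing connected across the terminals).
Nodal analysis, taking node 3 as the 0 V reference.
Source V1 fixes V_0 = 5 V.
KCL at each unknown node (sum of currents leaving = 0; resistances in Ω):
  Node 1: (V_1 - 5)/12000 + (V_1 - V_2)/75 + (V_1 - 0)/390 = 0
  Node 2: (V_2 - V_1)/75 + (V_2 - 0)/620 = 0
Collecting terms (coefficients in siemens):
  0.01598·V_1 - 0.01333·V_2 = 0.0004167
  0.01495·V_2 - 0.01333·V_1 = 0
Determinant D = (0.01598)(0.01495) - (-0.01333)(-0.01333) = 0.00006107
V_1 = [(0.0004167)(0.01495) - (-0.01333)(0)]/D = 0.102 V
V_2 = [(0.01598)(0) - (0.0004167)(-0.01333)]/D = 0.09096 V
V_th = V_2 - V_3 = 0.09096 - 0 = 0.09096 V
Step 2 — R_th: zero the source — replace V1 by a short circuit (node 3 merges into node 0) — and find the resistance seen between A (node 2) and B (node 0).
Reduce the network between node 2 (A) and node 0 (B) by series/parallel combination:
  Rp1 = R1 ‖ R3 (parallel, both between nodes 0 and 1) = 1/(1/12000 + 1/390) = 377.7 Ω
  Rs1 = R2 + Rp1 (series, joined only at node 1) = 75 + 377.7 = 452.7 Ω
  Rp2 = R4 ‖ Rs1 (parallel, both between nodes 0 and 2) = 1/(1/620 + 1/452.7) = 261.7 Ω
R_th = 261.7 Ω
I_n = V_th/R_th = 0.09096/261.7 = 0.0003476 A, and R_n = R_th = 261.7 Ω

Final answer: I_n = 0.0003476 A, R_n = 261.7 Ω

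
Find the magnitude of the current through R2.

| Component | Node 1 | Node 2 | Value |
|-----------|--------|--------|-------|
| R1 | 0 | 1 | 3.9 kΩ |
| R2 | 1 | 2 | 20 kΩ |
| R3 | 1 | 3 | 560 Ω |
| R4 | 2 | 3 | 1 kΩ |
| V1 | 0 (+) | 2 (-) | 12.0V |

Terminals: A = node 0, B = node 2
Nodal analysis, taking node 2 as the 0 V reference.
Source V1 fixes V_0 = 12 V.
KCL at each unknown node (sum of currents leaving = 0; resistances in Ω):
  Node 1: (V_1 - 12)/3900 + (V_1 - 0)/20000 + (V_1 - V_3)/560 = 0
  Node 3: (V_3 - V_1)/560 + (V_3 - 0)/1000 = 0
Collecting terms (coefficients in siemens):
  0.002092·V_1 - 0.001786·V_3 = 0.003077
  0.002786·V_3 - 0.001786·V_1 = 0
Determinant D = (0.002092)(0.002786) - (-0.001786)(-0.001786) = 0.000002639
V_1 = [(0.003077)(0.002786) - (-0.001786)(0)]/D = 3.248 V
V_3 = [(0.002092)(0) - (0.003077)(-0.001786)]/D = 2.082 V
I_R2 = (V_1 - V_2)/R2 = (3.248 - 0)/20000 = 0.0001624 A
|I_R2| = 0.0001624 A

Final answer: |I_R2| = 0.0001624 A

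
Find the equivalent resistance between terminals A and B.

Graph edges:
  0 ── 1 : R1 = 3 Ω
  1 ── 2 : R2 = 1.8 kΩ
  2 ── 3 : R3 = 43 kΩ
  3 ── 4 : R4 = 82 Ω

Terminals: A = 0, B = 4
Reduce the network between node 0 (A) and node 4 (B) by series/parallel combination:
  Rs1 = R1 + R2 (series, joined only at node 1) = 3 + 1800 = 1803 Ω
  Rs2 = R3 + Rs1 (series, joined only at node 2) = 43000 + 1803 = 44800 Ω
  Rs3 = R4 + Rs2 (series, joined only at node 3) = 82 + 44800 = 44880 Ω
R_eq = 44.88 kΩ

Final answer: 44.88 kΩ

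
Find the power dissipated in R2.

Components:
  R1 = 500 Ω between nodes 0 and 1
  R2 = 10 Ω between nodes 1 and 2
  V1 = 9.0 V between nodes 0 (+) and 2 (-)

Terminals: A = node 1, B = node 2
Nodal analysis, taking node 2 as the 0 V reference.
Source V1 fixes V_0 = 9 V.
KCL at each unknown node (sum of currents leaving = 0; resistances in Ω):
  Node 1: (V_1 - 9)/500 + (V_1 - 0)/10 = 0
Collecting terms: 0.102 × V_1 = 0.018  =>  V_1 = 0.1765 V
I_R2 = (V_1 - V_2)/R2 = (0.1765 - 0)/10 = 0.01765 A
P_R2 = I_R2² × R2 = (0.01765)² × 10 = 0.003114 W

Final answer: 0.003114 W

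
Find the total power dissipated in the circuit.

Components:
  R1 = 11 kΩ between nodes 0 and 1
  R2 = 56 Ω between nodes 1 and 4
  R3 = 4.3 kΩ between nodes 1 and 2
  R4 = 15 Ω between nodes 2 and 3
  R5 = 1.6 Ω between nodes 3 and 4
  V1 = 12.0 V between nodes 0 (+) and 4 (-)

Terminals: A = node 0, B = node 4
Nodal analysis, taking node 4 as the 0 V reference.
Source V1 fixes V_0 = 12 V.
KCL at each unknown node (sum of currents leaving = 0; resistances in Ω):
  Node 1: (V_1 - 12)/11000 + (V_1 - 0)/56 + (V_1 - V_2)/4300 = 0
  Node 2: (V_2 - V_1)/4300 + (V_2 - V_3)/15 = 0
  Node 3: (V_3 - V_2)/15 + (V_3 - 0)/1.6 = 0
Collecting terms (coefficients in siemens):
  0.01818·V_1 - 0.0002326·V_2 = 0.001091
  0.0669·V_2 - 0.0002326·V_1 - 0.06667·V_3 = 0
  0.6917·V_3 - 0.06667·V_2 = 0
Solving these 3 simultaneous equations (Gaussian elimination) gives:
  V_1 = 0.06001 V, V_2 = 0.0002308 V, V_3 = 0.00002224 V
Power in each resistor, P = (ΔV)²/R:
  P_R1 = (12 - 0.06001)²/11000 = 0.01296 W
  P_R2 = (0.06001 - 0)²/56 = 0.0000643 W
  P_R3 = (0.06001 - 0.0002308)²/4300 = 0.000000831 W
  P_R4 = (0.0002308 - 0.00002224)²/15 = 0.000000002899 W
  P_R5 = (0.00002224 - 0)²/1.6 = 0.0000000003092 W
P_total = P_R1 + P_R2 + P_R3 + P_R4 + P_R5 = 0.01303 W

Final answer: 0.01303 W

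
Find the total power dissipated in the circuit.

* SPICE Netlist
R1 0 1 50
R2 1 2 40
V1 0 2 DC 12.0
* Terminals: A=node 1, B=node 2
Nodal analysis, taking node 2 as the 0 V reference.
Source V1 fixes V_0 = 12 V.
KCL at each unknown node (sum of currents leaving = 0; resistances in Ω):
  Node 1: (V_1 - 12)/50 + (V_1 - 0)/40 = 0
Collecting terms: 0.045 × V_1 = 0.24  =>  V_1 = 5.333 V
Power in each resistor, P = (ΔV)²/R:
  P_R1 = (12 - 5.333)²/50 = 0.8889 W
  P_R2 = (5.333 - 0)²/40 = 0.7111 W
P_total = P_R1 + P_R2 = 1.6 W

Final answer: 1.6 W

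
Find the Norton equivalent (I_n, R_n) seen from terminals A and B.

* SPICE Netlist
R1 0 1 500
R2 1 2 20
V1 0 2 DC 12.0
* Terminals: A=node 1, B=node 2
Find the Thévenin equivalent first; then I_n = V_th/R_th and R_n = R_th.
Step 1 — V_th is the open-circuit voltage V_A - V_B (nothing connected across the terminals).
Nodal analysis, taking node 2 as the 0 V reference.
Source V1 fixes V_0 = 12 V.
KCL at each unknown node (sum of currents leaving = 0; resistances in Ω):
  Node 1: (V_1 - 12)/500 + (V_1 - 0)/20 = 0
Collecting terms: 0.052 × V_1 = 0.024  =>  V_1 = 0.4615 V
V_th = V_1 - V_2 = 0.4615 - 0 = 0.4615 V
Step 2 — R_th: zero the source — replace V1 by a short circuit (node 2 merges into node 0) — and find the resistance seen between A (node 1) and B (node 0).
Reduce the network between node 1 (A) and node 0 (B) by series/parallel combination:
  Rp1 = R1 ‖ R2 (parallel, both between nodes 0 and 1) = 1/(1/500 + 1/20) = 19.23 Ω
R_th = 19.23 Ω
I_n = V_th/R_th = 0.4615/19.23 = 0.024 A, and R_n = R_th = 19.23 Ω

Final answer: I_n = 0.024 A, R_n = 19.23 Ω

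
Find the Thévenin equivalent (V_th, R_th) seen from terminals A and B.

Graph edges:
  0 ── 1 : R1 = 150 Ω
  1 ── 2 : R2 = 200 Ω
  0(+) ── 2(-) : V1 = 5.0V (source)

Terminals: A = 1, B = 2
Step 1 — V_th is the open-circuit voltage V_A - V_B (nothing connected across the terminals).
Nodal analysis, taking node 2 as the 0 V reference.
Source V1 fixes V_0 = 5 V.
KCL at each unknown node (sum of currents leaving = 0; resistances in Ω):
  Node 1: (V_1 - 5)/150 + (V_1 - 0)/200 = 0
Collecting terms: 0.01167 × V_1 = 0.03333  =>  V_1 = 2.857 V
V_th = V_1 - V_2 = 2.857 - 0 = 2.857 V
Step 2 — R_th: zero the source — replace V1 by a short circuit (node 2 merges into node 0) — and find the resistance seen between A (node 1) and B (node 0).
Reduce the network between node 1 (A) and node 0 (B) by series/parallel combination:
  Rp1 = R1 ‖ R2 (parallel, both between nodes 0 and 1) = 1/(1/150 + 1/200) = 85.71 Ω
R_th = 85.71 Ω

Final answer: V_th = 2.857 V, R_th = 85.71 Ω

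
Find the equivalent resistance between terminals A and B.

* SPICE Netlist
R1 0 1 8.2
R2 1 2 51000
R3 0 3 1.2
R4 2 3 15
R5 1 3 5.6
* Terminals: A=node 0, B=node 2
The network is not a plain series/parallel combination. Inject a 1 A test current into terminal A (node 0) and return it from terminal B (node 2); then R_eq = V_A / (1 A).
Nodal analysis, taking node 2 as the 0 V reference.
Current source I_test pushes 1 A into node 0 and draws it out of node 2.
KCL at each unknown node (sum of currents leaving = 0; resistances in Ω):
  Node 0: (V_0 - V_1)/8.2 + (V_0 - V_3)/1.2 - 1 = 0
  Node 1: (V_1 - V_0)/8.2 + (V_1 - 0)/51000 + (V_1 - V_3)/5.6 = 0
  Node 3: (V_3 - V_0)/1.2 + (V_3 - V_1)/5.6 + (V_3 - 0)/15 = 0
Collecting terms (coefficients in siemens):
  0.9553·V_0 - 0.122·V_1 - 0.8333·V_3 = 1
  0.3005·V_1 - 0.122·V_0 - 0.1786·V_3 = 0
  1.079·V_3 - 0.8333·V_0 - 0.1786·V_1 = 0
Solving these 3 simultaneous equations (Gaussian elimination) gives:
  V_0 = 16.1 V, V_1 = 15.44 V, V_3 = 15 V
R_eq = V_0 / 1 A = 16.1 Ω

Final answer: 16.1 Ω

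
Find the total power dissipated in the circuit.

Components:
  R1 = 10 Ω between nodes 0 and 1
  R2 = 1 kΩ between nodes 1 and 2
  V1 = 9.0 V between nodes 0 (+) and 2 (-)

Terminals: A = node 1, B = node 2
Nodal analysis, taking node 2 as the 0 V reference.
Source V1 fixes V_0 = 9 V.
KCL at each unknown node (sum of currents leaving = 0; resistances in Ω):
  Node 1: (V_1 - 9)/10 + (V_1 - 0)/1000 = 0
Collecting terms: 0.101 × V_1 = 0.9  =>  V_1 = 8.911 V
Power in each resistor, P = (ΔV)²/R:
  P_R1 = (9 - 8.911)²/10 = 0.000794 W
  P_R2 = (8.911 - 0)²/1000 = 0.0794 W
P_total = P_R1 + P_R2 = 0.0802 W

Final answer: 0.0802 W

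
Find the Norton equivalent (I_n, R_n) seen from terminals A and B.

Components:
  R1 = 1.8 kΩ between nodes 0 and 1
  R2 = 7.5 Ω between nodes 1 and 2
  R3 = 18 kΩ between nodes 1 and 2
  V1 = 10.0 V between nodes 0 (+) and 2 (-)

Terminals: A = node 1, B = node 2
Find the Thévenin equivalent first; then I_n = V_th/R_th and R_n = R_th.
Step 1 — V_th is the open-circuit voltage V_A - V_B (nothing connected across the terminals).
Nodal analysis, taking node 2 as the 0 V reference.
Source V1 fixes V_0 = 10 V.
KCL at each unknown node (sum of currents leaving = 0; resistances in Ω):
  Node 1: (V_1 - 10)/1800 + (V_1 - 0)/7.5 + (V_1 - 0)/18000 = 0
Collecting terms: 0.1339 × V_1 = 0.005556  =>  V_1 = 0.04148 V
V_th = V_1 - V_2 = 0.04148 - 0 = 0.04148 V
Step 2 — R_th: zero the source — replace V1 by a short circuit (node 2 merges into node 0) — and find the resistance seen between A (node 1) and B (node 0).
Reduce the network between node 1 (A) and node 0 (B) by series/parallel combination:
  Rp1 = R1 ‖ R2 ‖ R3 (parallel, all between nodes 0 and 1) = 1/(1/1800 + 1/7.5 + 1/18000) = 7.466 Ω
R_th = 7.466 Ω
I_n = V_th/R_th = 0.04148/7.466 = 0.005556 A, and R_n = R_th = 7.466 Ω

Final answer: I_n = 0.005556 A, R_n = 7.466 Ω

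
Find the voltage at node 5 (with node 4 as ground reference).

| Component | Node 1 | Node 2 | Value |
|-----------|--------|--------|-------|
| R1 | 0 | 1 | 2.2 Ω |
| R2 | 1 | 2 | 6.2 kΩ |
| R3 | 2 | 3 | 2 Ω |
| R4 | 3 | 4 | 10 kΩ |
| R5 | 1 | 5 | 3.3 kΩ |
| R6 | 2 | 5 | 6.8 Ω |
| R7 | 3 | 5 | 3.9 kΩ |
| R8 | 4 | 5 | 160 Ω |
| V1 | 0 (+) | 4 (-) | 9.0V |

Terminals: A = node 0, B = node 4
Nodal analysis, taking node 4 as the 0 V reference.
Source V1 fixes V_0 = 9 V.
KCL at each unknown node (sum of currents leaving = 0; resistances in Ω):
  Node 1: (V_1 - 9)/2.2 + (V_1 - V_2)/6200 + (V_1 - V_5)/3300 = 0
  Node 2: (V_2 - V_1)/6200 + (V_2 - V_3)/2 + (V_2 - V_5)/6.8 = 0
  Node 3: (V_3 - V_2)/2 + (V_3 - 0)/10000 + (V_3 - V_5)/3900 = 0
  Node 5: (V_5 - V_1)/3300 + (V_5 - V_2)/6.8 + (V_5 - V_3)/3900 + (V_5 - 0)/160 = 0
Collecting terms (coefficients in siemens):
  0.455·V_1 - 0.0001613·V_2 - 0.000303·V_5 = 4.091
  0.6472·V_2 - 0.0001613·V_1 - 0.5·V_3 - 0.1471·V_5 = 0
  0.5004·V_3 - 0.5·V_2 - 0.0002564·V_5 = 0
  0.1539·V_5 - 0.000303·V_1 - 0.1471·V_2 - 0.0002564·V_3 = 0
Solving these 4 simultaneous equations (Gaussian elimination) gives:
  V_1 = 8.991 V, V_2 = 0.6211 V, V_3 = 0.6209 V, V_5 = 0.6123 V
The requested potential is V_5 = 0.6123 V.

Final answer: V_5 = 0.6123 V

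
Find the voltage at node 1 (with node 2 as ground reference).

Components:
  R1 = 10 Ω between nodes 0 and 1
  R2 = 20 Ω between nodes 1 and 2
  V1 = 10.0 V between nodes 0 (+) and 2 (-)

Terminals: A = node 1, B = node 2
Nodal analysis, taking node 2 as the 0 V reference.
Source V1 fixes V_0 = 10 V.
KCL at each unknown node (sum of currents leaving = 0; resistances in Ω):
  Node 1: (V_1 - 10)/10 + (V_1 - 0)/20 = 0
Collecting terms: 0.15 × V_1 = 1  =>  V_1 = 6.667 V
The requested potential is V_1 = 6.667 V.

Final answer: V_1 = 6.667 V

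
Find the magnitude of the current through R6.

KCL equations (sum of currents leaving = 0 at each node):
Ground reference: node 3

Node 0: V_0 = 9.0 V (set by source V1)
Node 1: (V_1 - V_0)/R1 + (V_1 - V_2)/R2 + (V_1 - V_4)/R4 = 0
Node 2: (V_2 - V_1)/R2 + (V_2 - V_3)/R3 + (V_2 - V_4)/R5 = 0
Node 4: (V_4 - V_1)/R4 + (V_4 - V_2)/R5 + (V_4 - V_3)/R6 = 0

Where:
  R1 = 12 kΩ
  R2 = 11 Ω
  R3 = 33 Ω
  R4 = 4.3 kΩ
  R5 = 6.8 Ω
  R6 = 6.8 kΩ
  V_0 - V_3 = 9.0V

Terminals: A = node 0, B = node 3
Nodal analysis, taking node 3 as the 0 V reference.
Source V1 fixes V_0 = 9 V.
KCL at each unknown node (sum of currents leaving = 0; resistances in Ω):
  Node 1: (V_1 - 9)/12000 + (V_1 - V_2)/11 + (V_1 - V_4)/4300 = 0
  Node 2: (V_2 - V_1)/11 + (V_2 - 0)/33 + (V_2 - V_4)/6.8 = 0
  Node 4: (V_4 - V_1)/4300 + (V_4 - V_2)/6.8 + (V_4 - 0)/6800 = 0
Collecting terms (coefficients in siemens):
  0.09122·V_1 - 0.09091·V_2 - 0.0002326·V_4 = 0.00075
  0.2683·V_2 - 0.09091·V_1 - 0.1471·V_4 = 0
  0.1474·V_4 - 0.0002326·V_1 - 0.1471·V_2 = 0
Solving these 3 simultaneous equations (Gaussian elimination) gives:
  V_1 = 0.03274 V, V_2 = 0.02454 V, V_4 = 0.02453 V
I_R6 = (V_3 - V_4)/R6 = (0 - 0.02453)/6800 = -0.000003607 A
|I_R6| = 0.000003607 A

Final answer: |I_R6| = 3.607e-06 A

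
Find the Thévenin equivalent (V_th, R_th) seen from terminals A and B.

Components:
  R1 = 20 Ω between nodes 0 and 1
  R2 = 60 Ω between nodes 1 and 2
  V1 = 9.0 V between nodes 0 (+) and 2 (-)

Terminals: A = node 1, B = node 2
Step 1 — V_th is the open-circuit voltage V_A - V_B (nothing connected across the terminals).
Nodal analysis, taking node 2 as the 0 V reference.
Source V1 fixes V_0 = 9 V.
KCL at each unknown node (sum of currents leaving = 0; resistances in Ω):
  Node 1: (V_1 - 9)/20 + (V_1 - 0)/60 = 0
Collecting terms: 0.06667 × V_1 = 0.45  =>  V_1 = 6.75 V
V_th = V_1 - V_2 = 6.75 - 0 = 6.75 V
Step 2 — R_th: zero the source — replace V1 by a short circuit (node 2 merges into node 0) — and find the resistance seen between A (node 1) and B (node 0).
Reduce the network between node 1 (A) and node 0 (B) by series/parallel combination:
  Rp1 = R1 ‖ R2 (parallel, both between nodes 0 and 1) = 1/(1/20 + 1/60) = 15 Ω
R_th = 15 Ω

Final answer: V_th = 6.75 V, R_th = 15 Ω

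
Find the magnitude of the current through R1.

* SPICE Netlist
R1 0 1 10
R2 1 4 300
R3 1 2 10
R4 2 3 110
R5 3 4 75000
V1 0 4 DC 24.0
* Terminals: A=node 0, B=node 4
Nodal analysis, taking node 4 as the 0 V reference.
Source V1 fixes V_0 = 24 V.
KCL at each unknown node (sum of currents leaving = 0; resistances in Ω):
  Node 1: (V_1 - 24)/10 + (V_1 - 0)/300 + (V_1 - V_2)/10 = 0
  Node 2: (V_2 - V_1)/10 + (V_2 - V_3)/110 = 0
  Node 3: (V_3 - V_2)/110 + (V_3 - 0)/75000 = 0
Collecting terms (coefficients in siemens):
  0.2033·V_1 - 0.1·V_2 = 2.4
  0.1091·V_2 - 0.1·V_1 - 0.009091·V_3 = 0
  0.009104·V_3 - 0.009091·V_2 = 0
Solving these 3 simultaneous equations (Gaussian elimination) gives:
  V_1 = 23.22 V, V_2 = 23.22 V, V_3 = 23.19 V
I_R1 = (V_0 - V_1)/R1 = (24 - 23.22)/10 = 0.07772 A
|I_R1| = 0.07772 A

Final answer: |I_R1| = 0.07772 A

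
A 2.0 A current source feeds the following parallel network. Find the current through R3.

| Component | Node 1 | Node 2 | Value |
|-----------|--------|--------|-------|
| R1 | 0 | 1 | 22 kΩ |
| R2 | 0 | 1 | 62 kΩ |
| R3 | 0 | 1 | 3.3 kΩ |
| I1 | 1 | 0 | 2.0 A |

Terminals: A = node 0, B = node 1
All resistors sit directly between nodes 0 and 1, so they are in parallel and share one voltage V; the full source current 2 A splits among them.
1/R_par = 1/22000 + 1/62000 + 1/3300 = 0.0003646 S  =>  R_par = 2743 Ω
V = I × R_par = 2 × 2743 = 5485 V
I_R3 = V/R3 = 5485/3300 = 1.662 A

Final answer: 1.662 A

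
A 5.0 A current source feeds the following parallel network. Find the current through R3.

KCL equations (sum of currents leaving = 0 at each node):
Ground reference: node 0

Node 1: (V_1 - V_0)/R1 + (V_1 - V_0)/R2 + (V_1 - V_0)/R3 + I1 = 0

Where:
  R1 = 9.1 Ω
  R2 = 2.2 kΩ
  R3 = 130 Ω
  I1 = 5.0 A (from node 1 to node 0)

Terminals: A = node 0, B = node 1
All resistors sit directly between nodes 0 and 1, so they are in parallel and share one voltage V; the full source current 5 A splits among them.
1/R_par = 1/9.1 + 1/2200 + 1/130 = 0.118 S  =>  R_par = 8.472 Ω
V = I × R_par = 5 × 8.472 = 42.36 V
I_R3 = V/R3 = 42.36/130 = 0.3258 A

Final answer: 0.3258 A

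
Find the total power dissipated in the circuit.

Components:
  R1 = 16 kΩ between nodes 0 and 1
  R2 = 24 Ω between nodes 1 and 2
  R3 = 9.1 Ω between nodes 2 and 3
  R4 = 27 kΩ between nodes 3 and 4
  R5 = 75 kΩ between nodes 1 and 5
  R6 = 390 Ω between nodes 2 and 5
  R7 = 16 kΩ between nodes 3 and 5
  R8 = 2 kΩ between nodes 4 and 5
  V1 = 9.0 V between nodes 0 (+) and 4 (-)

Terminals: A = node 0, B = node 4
Nodal analysis, taking node 4 as the 0 V reference.
Source V1 fixes V_0 = 9 V.
KCL at each unknown node (sum of currents leaving = 0; resistances in Ω):
  Node 1: (V_1 - 9)/16000 + (V_1 - V_2)/24 + (V_1 - V_5)/75000 = 0
  Node 2: (V_2 - V_1)/24 + (V_2 - V_3)/9.1 + (V_2 - V_5)/390 = 0
  Node 3: (V_3 - V_2)/9.1 + (V_3 - 0)/27000 + (V_3 - V_5)/16000 = 0
  Node 5: (V_5 - V_1)/75000 + (V_5 - V_2)/390 + (V_5 - V_3)/16000 + (V_5 - 0)/2000 = 0
Collecting terms (coefficients in siemens):
  0.04174·V_1 - 0.04167·V_2 - 0.00001333·V_5 = 0.0005625
  0.1541·V_2 - 0.04167·V_1 - 0.1099·V_3 - 0.002564·V_5 = 0
  0.11·V_3 - 0.1099·V_2 - 0.0000625·V_5 = 0
  0.00314·V_5 - 0.00001333·V_1 - 0.002564·V_2 - 0.0000625·V_3 = 0
Solving these 4 simultaneous equations (Gaussian elimination) gives:
  V_1 = 1.092 V, V_2 = 1.08 V, V_3 = 1.08 V, V_5 = 0.9085 V
Power in each resistor, P = (ΔV)²/R:
  P_R1 = (9 - 1.092)²/16000 = 0.003908 W
  P_R2 = (1.092 - 1.08)²/24 = 0.000005804 W
  P_R3 = (1.08 - 1.08)²/9.1 = 0.00000002341 W
  P_R4 = (1.08 - 0)²/27000 = 0.0000432 W
  P_R5 = (1.092 - 0.9085)²/75000 = 0.0000004505 W
  P_R6 = (1.08 - 0.9085)²/390 = 0.00007587 W
  P_R7 = (1.08 - 0.9085)²/16000 = 0.000001839 W
  P_R8 = (0 - 0.9085)²/2000 = 0.0004127 W
P_total = P_R1 + P_R2 + P_R3 + P_R4 + P_R5 + P_R6 + P_R7 + P_R8 = 0.004448 W

Final answer: 0.004448 W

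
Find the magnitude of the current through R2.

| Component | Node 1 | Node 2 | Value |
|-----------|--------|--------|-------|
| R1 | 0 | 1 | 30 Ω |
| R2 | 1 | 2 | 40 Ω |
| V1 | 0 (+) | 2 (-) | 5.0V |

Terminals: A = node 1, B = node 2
Nodal analysis, taking node 2 as the 0 V reference.
Source V1 fixes V_0 = 5 V.
KCL at each unknown node (sum of currents leaving = 0; resistances in Ω):
  Node 1: (V_1 - 5)/30 + (V_1 - 0)/40 = 0
Collecting terms: 0.05833 × V_1 = 0.1667  =>  V_1 = 2.857 V
I_R2 = (V_1 - V_2)/R2 = (2.857 - 0)/40 = 0.07143 A
|I_R2| = 0.07143 A

Final answer: |I_R2| = 0.07143 A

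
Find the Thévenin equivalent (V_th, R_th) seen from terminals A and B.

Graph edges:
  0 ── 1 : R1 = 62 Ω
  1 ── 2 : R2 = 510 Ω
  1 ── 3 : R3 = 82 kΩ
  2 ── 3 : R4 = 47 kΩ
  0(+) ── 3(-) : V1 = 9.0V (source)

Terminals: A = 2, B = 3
Step 1 — V_th is the open-circuit voltage V_A - V_B (nothing connected across the terminals).
Nodal analysis, taking node 3 as the 0 V reference.
Source V1 fixes V_0 = 9 V.
KCL at each unknown node (sum of currents leaving = 0; resistances in Ω):
  Node 1: (V_1 - 9)/62 + (V_1 - V_2)/510 + (V_1 - 0)/82000 = 0
  Node 2: (V_2 - V_1)/510 + (V_2 - 0)/47000 = 0
Collecting terms (coefficients in siemens):
  0.0181·V_1 - 0.001961·V_2 = 0.1452
  0.001982·V_2 - 0.001961·V_1 = 0
Determinant D = (0.0181)(0.001982) - (-0.001961)(-0.001961) = 0.00003203
V_1 = [(0.1452)(0.001982) - (-0.001961)(0)]/D = 8.981 V
V_2 = [(0.0181)(0) - (0.1452)(-0.001961)]/D = 8.885 V
V_th = V_2 - V_3 = 8.885 - 0 = 8.885 V
Step 2 — R_th: zero the source — replace V1 by a short circuit (node 3 merges into node 0) — and find the resistance seen between A (node 2) and B (node 0).
Reduce the network between node 2 (A) and node 0 (B) by series/parallel combination:
  Rp1 = R1 ‖ R3 (parallel, both between nodes 0 and 1) = 1/(1/62 + 1/82000) = 61.95 Ω
  Rs1 = R2 + Rp1 (series, joined only at node 1) = 510 + 61.95 = 572 Ω
  Rp2 = R4 ‖ Rs1 (parallel, both between nodes 0 and 2) = 1/(1/47000 + 1/572) = 565.1 Ω
R_th = 565.1 Ω

Final answer: V_th = 8.885 V, R_th = 565.1 Ω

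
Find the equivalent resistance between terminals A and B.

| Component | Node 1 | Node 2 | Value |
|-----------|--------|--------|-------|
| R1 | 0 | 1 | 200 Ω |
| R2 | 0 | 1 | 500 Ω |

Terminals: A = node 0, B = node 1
Reduce the network between node 0 (A) and node 1 (B) by series/parallel combination:
  Rp1 = R1 ‖ R2 (parallel, both between nodes 0 and 1) = 1/(1/200 + 1/500) = 142.9 Ω
R_eq = 142.9 Ω

Final answer: 142.9 Ω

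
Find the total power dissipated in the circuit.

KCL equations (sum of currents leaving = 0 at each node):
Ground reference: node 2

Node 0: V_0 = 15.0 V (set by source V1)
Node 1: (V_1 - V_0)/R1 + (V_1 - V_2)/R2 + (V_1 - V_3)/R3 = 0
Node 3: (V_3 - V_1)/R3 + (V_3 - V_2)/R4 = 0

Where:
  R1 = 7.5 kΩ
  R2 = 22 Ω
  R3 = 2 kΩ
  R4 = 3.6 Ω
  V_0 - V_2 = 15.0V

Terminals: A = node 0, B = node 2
Nodal analysis, taking node 2 as the 0 V reference.
Source V1 fixes V_0 = 15 V.
KCL at each unknown node (sum of currents leaving = 0; resistances in Ω):
  Node 1: (V_1 - 15)/7500 + (V_1 - 0)/22 + (V_1 - V_3)/2000 = 0
  Node 3: (V_3 - V_1)/2000 + (V_3 - 0)/3.6 = 0
Collecting terms (coefficients in siemens):
  0.04609·V_1 - 0.0005·V_3 = 0.002
  0.2783·V_3 - 0.0005·V_1 = 0
Determinant D = (0.04609)(0.2783) - (-0.0005)(-0.0005) = 0.01282
V_1 = [(0.002)(0.2783) - (-0.0005)(0)]/D = 0.0434 V
V_3 = [(0.04609)(0) - (0.002)(-0.0005)]/D = 0.00007797 V
Power in each resistor, P = (ΔV)²/R:
  P_R1 = (15 - 0.0434)²/7500 = 0.02983 W
  P_R2 = (0.0434 - 0)²/22 = 0.0000856 W
  P_R3 = (0.0434 - 0.00007797)²/2000 = 0.0000009382 W
  P_R4 = (0 - 0.00007797)²/3.6 = 0.000000001689 W
P_total = P_R1 + P_R2 + P_R3 + P_R4 = 0.02991 W

Final answer: 0.02991 W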